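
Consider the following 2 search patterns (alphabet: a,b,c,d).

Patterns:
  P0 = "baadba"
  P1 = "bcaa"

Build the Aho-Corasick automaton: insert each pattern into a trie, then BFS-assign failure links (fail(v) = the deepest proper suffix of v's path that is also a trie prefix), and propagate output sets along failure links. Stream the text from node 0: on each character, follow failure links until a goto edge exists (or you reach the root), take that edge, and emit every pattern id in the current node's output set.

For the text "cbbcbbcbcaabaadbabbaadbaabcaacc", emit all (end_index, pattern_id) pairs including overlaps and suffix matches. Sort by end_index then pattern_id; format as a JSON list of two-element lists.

Build automaton:
Trie (insert patterns):
  0='ε' goto b→1
  1='b' goto a→2 c→7
  2='ba' goto a→3
  3='baa' goto d→4
  4='baad' goto b→5
  5='baadb' goto a→6
  6='baadba' goto ·  ←P0
  7='bc' goto a→8
  8='bca' goto a→9
  9='bcaa' goto ·  ←P1

BFS fail/out derivation:
  n1('b'): parent n0 fail=0; on 'b' 0 → fail=0;  out ∅∪∅=∅
  n2('ba'): parent n1 fail=0; on 'a' 0 → fail=0;  out ∅∪∅=∅
  n7('bc'): parent n1 fail=0; on 'c' 0 → fail=0;  out ∅∪∅=∅
  n3('baa'): parent n2 fail=0; on 'a' 0 → fail=0;  out ∅∪∅=∅
  n8('bca'): parent n7 fail=0; on 'a' 0 → fail=0;  out ∅∪∅=∅
  n4('baad'): parent n3 fail=0; on 'd' 0 → fail=0;  out ∅∪∅=∅
  n9('bcaa'): parent n8 fail=0; on 'a' 0 → fail=0;  out {1}∪∅={1}
  n5('baadb'): parent n4 fail=0; on 'b' 0 → fail=1;  out ∅∪∅=∅
  n6('baadba'): parent n5 fail=1; on 'a' 1 → fail=2;  out {0}∪∅={0}

Scan:
[0] read 'c'  n0⇒n0
[1] read 'b'  n0⇒n1
[2] read 'b'  n1⇒n1 (via fail)
[3] read 'c'  n1⇒n7
[4] read 'b'  n7⇒n1 (via fail)
[5] read 'b'  n1⇒n1 (via fail)
[6] read 'c'  n1⇒n7
[7] read 'b'  n7⇒n1 (via fail)
[8] read 'c'  n1⇒n7
[9] read 'a'  n7⇒n8
[10] read 'a'  n8⇒n9  emit P1@[7:10]
[11] read 'b'  n9⇒n1 (via fail)
[12] read 'a'  n1⇒n2
[13] read 'a'  n2⇒n3
[14] read 'd'  n3⇒n4
[15] read 'b'  n4⇒n5
[16] read 'a'  n5⇒n6  emit P0@[11:16]
[17] read 'b'  n6⇒n1 (via fail)
[18] read 'b'  n1⇒n1 (via fail)
[19] read 'a'  n1⇒n2
[20] read 'a'  n2⇒n3
[21] read 'd'  n3⇒n4
[22] read 'b'  n4⇒n5
[23] read 'a'  n5⇒n6  emit P0@[18:23]
[24] read 'a'  n6⇒n3 (via fail)
[25] read 'b'  n3⇒n1 (via fail)
[26] read 'c'  n1⇒n7
[27] read 'a'  n7⇒n8
[28] read 'a'  n8⇒n9  emit P1@[25:28]
[29] read 'c'  n9⇒n0 (via fail)
[30] read 'c'  n0⇒n0

Matches: [[10,1],[16,0],[23,0],[28,1]]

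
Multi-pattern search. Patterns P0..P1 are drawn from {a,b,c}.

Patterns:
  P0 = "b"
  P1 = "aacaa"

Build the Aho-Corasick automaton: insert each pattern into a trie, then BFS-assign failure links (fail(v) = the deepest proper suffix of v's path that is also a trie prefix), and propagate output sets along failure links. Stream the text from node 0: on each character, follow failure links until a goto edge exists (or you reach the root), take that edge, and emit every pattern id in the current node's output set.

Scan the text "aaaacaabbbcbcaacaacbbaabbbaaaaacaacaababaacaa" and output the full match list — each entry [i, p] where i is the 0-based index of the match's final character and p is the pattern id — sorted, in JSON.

Build automaton:
Trie nodes:
  0='ε' goto a→2 b→1
  1='b' goto ·  [P0 ends]
  2='a' goto a→3
  3='aa' goto c→4
  4='aac' goto a→5
  5='aaca' goto a→6
  6='aacaa' goto ·  [P1 ends]

Failure links (BFS by depth):
  n1('b'): parent n0 fail=0; on 'b' 0 → fail=0;  out {0}∪∅={0}
  n2('a'): parent n0 fail=0; on 'a' 0 → fail=0;  out ∅∪∅=∅
  n3('aa'): parent n2 fail=0; on 'a' 0 → fail=2;  out ∅∪∅=∅
  n4('aac'): parent n3 fail=2; on 'c' 2→0 → fail=0;  out ∅∪∅=∅
  n5('aaca'): parent n4 fail=0; on 'a' 0 → fail=2;  out ∅∪∅=∅
  n6('aacaa'): parent n5 fail=2; on 'a' 2 → fail=3;  out {1}∪∅={1}

Run:
[0] read 'a'  n0⇒n2
[1] read 'a'  n2⇒n3
[2] read 'a'  n3⇒n3 (via fail)
[3] read 'a'  n3⇒n3 (via fail)
[4] read 'c'  n3⇒n4
[5] read 'a'  n4⇒n5
[6] read 'a'  n5⇒n6  emit P1@[2:6]
[7] read 'b'  n6⇒n1 (via fail)  emit P0@[7:7]
[8] read 'b'  n1⇒n1 (via fail)  emit P0@[8:8]
[9] read 'b'  n1⇒n1 (via fail)  emit P0@[9:9]
[10] read 'c'  n1⇒n0 (via fail)
[11] read 'b'  n0⇒n1  emit P0@[11:11]
[12] read 'c'  n1⇒n0 (via fail)
[13] read 'a'  n0⇒n2
[14] read 'a'  n2⇒n3
[15] read 'c'  n3⇒n4
[16] read 'a'  n4⇒n5
[17] read 'a'  n5⇒n6  emit P1@[13:17]
[18] read 'c'  n6⇒n4 (via fail)
[19] read 'b'  n4⇒n1 (via fail)  emit P0@[19:19]
[20] read 'b'  n1⇒n1 (via fail)  emit P0@[20:20]
[21] read 'a'  n1⇒n2 (via fail)
[22] read 'a'  n2⇒n3
[23] read 'b'  n3⇒n1 (via fail)  emit P0@[23:23]
[24] read 'b'  n1⇒n1 (via fail)  emit P0@[24:24]
[25] read 'b'  n1⇒n1 (via fail)  emit P0@[25:25]
[26] read 'a'  n1⇒n2 (via fail)
[27] read 'a'  n2⇒n3
[28] read 'a'  n3⇒n3 (via fail)
[29] read 'a'  n3⇒n3 (via fail)
[30] read 'a'  n3⇒n3 (via fail)
[31] read 'c'  n3⇒n4
[32] read 'a'  n4⇒n5
[33] read 'a'  n5⇒n6  emit P1@[29:33]
[34] read 'c'  n6⇒n4 (via fail)
[35] read 'a'  n4⇒n5
[36] read 'a'  n5⇒n6  emit P1@[32:36]
[37] read 'b'  n6⇒n1 (via fail)  emit P0@[37:37]
[38] read 'a'  n1⇒n2 (via fail)
[39] read 'b'  n2⇒n1 (via fail)  emit P0@[39:39]
[40] read 'a'  n1⇒n2 (via fail)
[41] read 'a'  n2⇒n3
[42] read 'c'  n3⇒n4
[43] read 'a'  n4⇒n5
[44] read 'a'  n5⇒n6  emit P1@[40:44]

All matches (sorted): [[6,1],[7,0],[8,0],[9,0],[11,0],[17,1],[19,0],[20,0],[23,0],[24,0],[25,0],[33,1],[36,1],[37,0],[39,0],[44,1]]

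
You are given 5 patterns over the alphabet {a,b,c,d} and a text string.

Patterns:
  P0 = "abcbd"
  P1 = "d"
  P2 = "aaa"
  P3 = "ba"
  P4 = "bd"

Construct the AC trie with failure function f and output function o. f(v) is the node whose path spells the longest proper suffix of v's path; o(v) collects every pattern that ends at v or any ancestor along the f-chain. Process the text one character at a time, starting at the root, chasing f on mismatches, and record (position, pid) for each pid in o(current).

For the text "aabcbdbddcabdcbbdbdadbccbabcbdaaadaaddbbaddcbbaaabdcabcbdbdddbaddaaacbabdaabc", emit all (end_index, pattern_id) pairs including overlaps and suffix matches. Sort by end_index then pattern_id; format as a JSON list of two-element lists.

Construct AC machine:
Trie nodes:
  n0 'ε': a→1 b→9 d→6
  n1 'a': a→7 b→2
  n2 'ab': c→3
  n3 'abc': b→4
  n4 'abcb': d→5
  n5 'abcbd': ·  ←P0
  n6 'd': ·  ←P1
  n7 'aa': a→8
  n8 'aaa': ·  ←P2
  n9 'b': a→10 d→11
  n10 'ba': ·  ←P3
  n11 'bd': ·  ←P4

Failure links (BFS by depth):
  fail(1) 'a': from fail(0)=0 chase 'a': 0 ⇒ 0;  out=∅∪out(0)=∅
  fail(6) 'd': from fail(0)=0 chase 'd': 0 ⇒ 0;  out={1}∪out(0)={1}
  fail(9) 'b': from fail(0)=0 chase 'b': 0 ⇒ 0;  out=∅∪out(0)=∅
  fail(2) 'ab': from fail(1)=0 chase 'b': 0 ⇒ 9;  out=∅∪out(9)=∅
  fail(7) 'aa': from fail(1)=0 chase 'a': 0 ⇒ 1;  out=∅∪out(1)=∅
  fail(10) 'ba': from fail(9)=0 chase 'a': 0 ⇒ 1;  out={3}∪out(1)={3}
  fail(11) 'bd': from fail(9)=0 chase 'd': 0 ⇒ 6;  out={4}∪out(6)={1,4}
  fail(3) 'abc': from fail(2)=9 chase 'c': 9→0 ⇒ 0;  out=∅∪out(0)=∅
  fail(8) 'aaa': from fail(7)=1 chase 'a': 1 ⇒ 7;  out={2}∪out(7)={2}
  fail(4) 'abcb': from fail(3)=0 chase 'b': 0 ⇒ 9;  out=∅∪out(9)=∅
  fail(5) 'abcbd': from fail(4)=9 chase 'd': 9 ⇒ 11;  out={0}∪out(11)={0,1,4}

Scan:
pos 0 'a': at 1
pos 1 'a': at 7
pos 2 'b': at 2 ·f
pos 3 'c': at 3
pos 4 'b': at 4
pos 5 'd': at 5  ** P0@[1:5],P1@[5:5],P4@[4:5]
pos 6 'b': at 9 ·f
pos 7 'd': at 11  ** P1@[7:7],P4@[6:7]
pos 8 'd': at 6 ·f  ** P1@[8:8]
pos 9 'c': at 0 ·f
pos 10 'a': at 1
pos 11 'b': at 2
pos 12 'd': at 11 ·f  ** P1@[12:12],P4@[11:12]
pos 13 'c': at 0 ·f
pos 14 'b': at 9
pos 15 'b': at 9 ·f
pos 16 'd': at 11  ** P1@[16:16],P4@[15:16]
pos 17 'b': at 9 ·f
pos 18 'd': at 11  ** P1@[18:18],P4@[17:18]
pos 19 'a': at 1 ·f
pos 20 'd': at 6 ·f  ** P1@[20:20]
pos 21 'b': at 9 ·f
pos 22 'c': at 0 ·f
pos 23 'c': at 0
pos 24 'b': at 9
pos 25 'a': at 10  ** P3@[24:25]
pos 26 'b': at 2 ·f
pos 27 'c': at 3
pos 28 'b': at 4
pos 29 'd': at 5  ** P0@[25:29],P1@[29:29],P4@[28:29]
pos 30 'a': at 1 ·f
pos 31 'a': at 7
pos 32 'a': at 8  ** P2@[30:32]
pos 33 'd': at 6 ·f  ** P1@[33:33]
pos 34 'a': at 1 ·f
pos 35 'a': at 7
pos 36 'd': at 6 ·f  ** P1@[36:36]
pos 37 'd': at 6 ·f  ** P1@[37:37]
pos 38 'b': at 9 ·f
pos 39 'b': at 9 ·f
pos 40 'a': at 10  ** P3@[39:40]
pos 41 'd': at 6 ·f  ** P1@[41:41]
pos 42 'd': at 6 ·f  ** P1@[42:42]
pos 43 'c': at 0 ·f
pos 44 'b': at 9
pos 45 'b': at 9 ·f
pos 46 'a': at 10  ** P3@[45:46]
pos 47 'a': at 7 ·f
pos 48 'a': at 8  ** P2@[46:48]
pos 49 'b': at 2 ·f
pos 50 'd': at 11 ·f  ** P1@[50:50],P4@[49:50]
pos 51 'c': at 0 ·f
pos 52 'a': at 1
pos 53 'b': at 2
pos 54 'c': at 3
pos 55 'b': at 4
pos 56 'd': at 5  ** P0@[52:56],P1@[56:56],P4@[55:56]
pos 57 'b': at 9 ·f
pos 58 'd': at 11  ** P1@[58:58],P4@[57:58]
pos 59 'd': at 6 ·f  ** P1@[59:59]
pos 60 'd': at 6 ·f  ** P1@[60:60]
pos 61 'b': at 9 ·f
pos 62 'a': at 10  ** P3@[61:62]
pos 63 'd': at 6 ·f  ** P1@[63:63]
pos 64 'd': at 6 ·f  ** P1@[64:64]
pos 65 'a': at 1 ·f
pos 66 'a': at 7
pos 67 'a': at 8  ** P2@[65:67]
pos 68 'c': at 0 ·f
pos 69 'b': at 9
pos 70 'a': at 10  ** P3@[69:70]
pos 71 'b': at 2 ·f
pos 72 'd': at 11 ·f  ** P1@[72:72],P4@[71:72]
pos 73 'a': at 1 ·f
pos 74 'a': at 7
pos 75 'b': at 2 ·f
pos 76 'c': at 3

All matches (sorted): [[5,0],[5,1],[5,4],[7,1],[7,4],[8,1],[12,1],[12,4],[16,1],[16,4],[18,1],[18,4],[20,1],[25,3],[29,0],[29,1],[29,4],[32,2],[33,1],[36,1],[37,1],[40,3],[41,1],[42,1],[46,3],[48,2],[50,1],[50,4],[56,0],[56,1],[56,4],[58,1],[58,4],[59,1],[60,1],[62,3],[63,1],[64,1],[67,2],[70,3],[72,1],[72,4]]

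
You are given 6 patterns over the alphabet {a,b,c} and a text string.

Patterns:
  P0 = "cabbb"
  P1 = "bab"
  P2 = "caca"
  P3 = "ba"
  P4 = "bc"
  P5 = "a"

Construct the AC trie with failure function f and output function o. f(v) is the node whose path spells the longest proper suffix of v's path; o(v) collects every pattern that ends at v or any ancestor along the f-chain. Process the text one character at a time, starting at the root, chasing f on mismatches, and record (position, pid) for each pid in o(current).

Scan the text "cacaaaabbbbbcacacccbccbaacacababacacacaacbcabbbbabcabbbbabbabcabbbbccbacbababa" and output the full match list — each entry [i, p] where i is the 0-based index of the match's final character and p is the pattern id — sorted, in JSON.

Build:
Trie nodes:
  n0 'ε': a→12 b→6 c→1
  n1 'c': a→2
  n2 'ca': b→3 c→9
  n3 'cab': b→4
  n4 'cabb': b→5
  n5 'cabbb': ·  [P0 ends]
  n6 'b': a→7 c→11
  n7 'ba': b→8  [P3 ends]
  n8 'bab': ·  [P1 ends]
  n9 'cac': a→10
  n10 'caca': ·  [P2 ends]
  n11 'bc': ·  [P4 ends]
  n12 'a': ·  [P5 ends]

BFS fail/out derivation:
  n1('c'): parent n0 fail=0; on 'c' 0 → fail=0;  out ∅∪∅=∅
  n6('b'): parent n0 fail=0; on 'b' 0 → fail=0;  out ∅∪∅=∅
  n12('a'): parent n0 fail=0; on 'a' 0 → fail=0;  out {5}∪∅={5}
  n2('ca'): parent n1 fail=0; on 'a' 0 → fail=12;  out ∅∪{5}={5}
  n7('ba'): parent n6 fail=0; on 'a' 0 → fail=12;  out {3}∪{5}={3,5}
  n11('bc'): parent n6 fail=0; on 'c' 0 → fail=1;  out {4}∪∅={4}
  n3('cab'): parent n2 fail=12; on 'b' 12→0 → fail=6;  out ∅∪∅=∅
  n8('bab'): parent n7 fail=12; on 'b' 12→0 → fail=6;  out {1}∪∅={1}
  n9('cac'): parent n2 fail=12; on 'c' 12→0 → fail=1;  out ∅∪∅=∅
  n4('cabb'): parent n3 fail=6; on 'b' 6→0 → fail=6;  out ∅∪∅=∅
  n10('caca'): parent n9 fail=1; on 'a' 1 → fail=2;  out {2}∪{5}={2,5}
  n5('cabbb'): parent n4 fail=6; on 'b' 6→0 → fail=6;  out {0}∪∅={0}

Text stream:
i=0 'c': node 0→1
i=1 'a': node 1→2  emit P5@[1:1]
i=2 'c': node 2→9
i=3 'a': node 9→10  emit P2@[0:3],P5@[3:3]
i=4 'a': node 10→12 ·f  emit P5@[4:4]
i=5 'a': node 12→12 ·f  emit P5@[5:5]
i=6 'a': node 12→12 ·f  emit P5@[6:6]
i=7 'b': node 12→6 ·f
i=8 'b': node 6→6 ·f
i=9 'b': node 6→6 ·f
i=10 'b': node 6→6 ·f
i=11 'b': node 6→6 ·f
i=12 'c': node 6→11  emit P4@[11:12]
i=13 'a': node 11→2 ·f  emit P5@[13:13]
i=14 'c': node 2→9
i=15 'a': node 9→10  emit P2@[12:15],P5@[15:15]
i=16 'c': node 10→9 ·f
i=17 'c': node 9→1 ·f
i=18 'c': node 1→1 ·f
i=19 'b': node 1→6 ·f
i=20 'c': node 6→11  emit P4@[19:20]
i=21 'c': node 11→1 ·f
i=22 'b': node 1→6 ·f
i=23 'a': node 6→7  emit P3@[22:23],P5@[23:23]
i=24 'a': node 7→12 ·f  emit P5@[24:24]
i=25 'c': node 12→1 ·f
i=26 'a': node 1→2  emit P5@[26:26]
i=27 'c': node 2→9
i=28 'a': node 9→10  emit P2@[25:28],P5@[28:28]
i=29 'b': node 10→3 ·f
i=30 'a': node 3→7 ·f  emit P3@[29:30],P5@[30:30]
i=31 'b': node 7→8  emit P1@[29:31]
i=32 'a': node 8→7 ·f  emit P3@[31:32],P5@[32:32]
i=33 'c': node 7→1 ·f
i=34 'a': node 1→2  emit P5@[34:34]
i=35 'c': node 2→9
i=36 'a': node 9→10  emit P2@[33:36],P5@[36:36]
i=37 'c': node 10→9 ·f
i=38 'a': node 9→10  emit P2@[35:38],P5@[38:38]
i=39 'a': node 10→12 ·f  emit P5@[39:39]
i=40 'c': node 12→1 ·f
i=41 'b': node 1→6 ·f
i=42 'c': node 6→11  emit P4@[41:42]
i=43 'a': node 11→2 ·f  emit P5@[43:43]
i=44 'b': node 2→3
i=45 'b': node 3→4
i=46 'b': node 4→5  emit P0@[42:46]
i=47 'b': node 5→6 ·f
i=48 'a': node 6→7  emit P3@[47:48],P5@[48:48]
i=49 'b': node 7→8  emit P1@[47:49]
i=50 'c': node 8→11 ·f  emit P4@[49:50]
i=51 'a': node 11→2 ·f  emit P5@[51:51]
i=52 'b': node 2→3
i=53 'b': node 3→4
i=54 'b': node 4→5  emit P0@[50:54]
i=55 'b': node 5→6 ·f
i=56 'a': node 6→7  emit P3@[55:56],P5@[56:56]
i=57 'b': node 7→8  emit P1@[55:57]
i=58 'b': node 8→6 ·f
i=59 'a': node 6→7  emit P3@[58:59],P5@[59:59]
i=60 'b': node 7→8  emit P1@[58:60]
i=61 'c': node 8→11 ·f  emit P4@[60:61]
i=62 'a': node 11→2 ·f  emit P5@[62:62]
i=63 'b': node 2→3
i=64 'b': node 3→4
i=65 'b': node 4→5  emit P0@[61:65]
i=66 'b': node 5→6 ·f
i=67 'c': node 6→11  emit P4@[66:67]
i=68 'c': node 11→1 ·f
i=69 'b': node 1→6 ·f
i=70 'a': node 6→7  emit P3@[69:70],P5@[70:70]
i=71 'c': node 7→1 ·f
i=72 'b': node 1→6 ·f
i=73 'a': node 6→7  emit P3@[72:73],P5@[73:73]
i=74 'b': node 7→8  emit P1@[72:74]
i=75 'a': node 8→7 ·f  emit P3@[74:75],P5@[75:75]
i=76 'b': node 7→8  emit P1@[74:76]
i=77 'a': node 8→7 ·f  emit P3@[76:77],P5@[77:77]

Matches: [[1,5],[3,2],[3,5],[4,5],[5,5],[6,5],[12,4],[13,5],[15,2],[15,5],[20,4],[23,3],[23,5],[24,5],[26,5],[28,2],[28,5],[30,3],[30,5],[31,1],[32,3],[32,5],[34,5],[36,2],[36,5],[38,2],[38,5],[39,5],[42,4],[43,5],[46,0],[48,3],[48,5],[49,1],[50,4],[51,5],[54,0],[56,3],[56,5],[57,1],[59,3],[59,5],[60,1],[61,4],[62,5],[65,0],[67,4],[70,3],[70,5],[73,3],[73,5],[74,1],[75,3],[75,5],[76,1],[77,3],[77,5]]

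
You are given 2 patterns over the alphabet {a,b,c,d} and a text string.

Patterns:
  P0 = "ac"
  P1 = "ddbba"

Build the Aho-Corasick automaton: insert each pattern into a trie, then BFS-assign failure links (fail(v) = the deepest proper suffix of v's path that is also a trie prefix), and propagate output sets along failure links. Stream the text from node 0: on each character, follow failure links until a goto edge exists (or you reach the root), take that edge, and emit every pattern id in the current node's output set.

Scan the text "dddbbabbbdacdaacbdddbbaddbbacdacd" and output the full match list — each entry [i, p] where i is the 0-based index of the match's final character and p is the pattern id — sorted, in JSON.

Build automaton:
Trie nodes:
  0='ε' goto a→1 d→3
  1='a' goto c→2
  2='ac' goto ·  [P0 ends]
  3='d' goto d→4
  4='dd' goto b→5
  5='ddb' goto b→6
  6='ddbb' goto a→7
  7='ddbba' goto ·  [P1 ends]

Failure links (BFS by depth):
  fail(1) 'a': from fail(0)=0 chase 'a': 0 ⇒ 0;  out=∅∪out(0)=∅
  fail(3) 'd': from fail(0)=0 chase 'd': 0 ⇒ 0;  out=∅∪out(0)=∅
  fail(2) 'ac': from fail(1)=0 chase 'c': 0 ⇒ 0;  out={0}∪out(0)={0}
  fail(4) 'dd': from fail(3)=0 chase 'd': 0 ⇒ 3;  out=∅∪out(3)=∅
  fail(5) 'ddb': from fail(4)=3 chase 'b': 3→0 ⇒ 0;  out=∅∪out(0)=∅
  fail(6) 'ddbb': from fail(5)=0 chase 'b': 0 ⇒ 0;  out=∅∪out(0)=∅
  fail(7) 'ddbba': from fail(6)=0 chase 'a': 0 ⇒ 1;  out={1}∪out(1)={1}

Scan:
pos 0 'd': at 3
pos 1 'd': at 4
pos 2 'd': at 4 (via fail)
pos 3 'b': at 5
pos 4 'b': at 6
pos 5 'a': at 7  → match P1@[1:5]
pos 6 'b': at 0 (via fail)
pos 7 'b': at 0
pos 8 'b': at 0
pos 9 'd': at 3
pos 10 'a': at 1 (via fail)
pos 11 'c': at 2  → match P0@[10:11]
pos 12 'd': at 3 (via fail)
pos 13 'a': at 1 (via fail)
pos 14 'a': at 1 (via fail)
pos 15 'c': at 2  → match P0@[14:15]
pos 16 'b': at 0 (via fail)
pos 17 'd': at 3
pos 18 'd': at 4
pos 19 'd': at 4 (via fail)
pos 20 'b': at 5
pos 21 'b': at 6
pos 22 'a': at 7  → match P1@[18:22]
pos 23 'd': at 3 (via fail)
pos 24 'd': at 4
pos 25 'b': at 5
pos 26 'b': at 6
pos 27 'a': at 7  → match P1@[23:27]
pos 28 'c': at 2 (via fail)  → match P0@[27:28]
pos 29 'd': at 3 (via fail)
pos 30 'a': at 1 (via fail)
pos 31 'c': at 2  → match P0@[30:31]
pos 32 'd': at 3 (via fail)

All matches (sorted): [[5,1],[11,0],[15,0],[22,1],[27,1],[28,0],[31,0]]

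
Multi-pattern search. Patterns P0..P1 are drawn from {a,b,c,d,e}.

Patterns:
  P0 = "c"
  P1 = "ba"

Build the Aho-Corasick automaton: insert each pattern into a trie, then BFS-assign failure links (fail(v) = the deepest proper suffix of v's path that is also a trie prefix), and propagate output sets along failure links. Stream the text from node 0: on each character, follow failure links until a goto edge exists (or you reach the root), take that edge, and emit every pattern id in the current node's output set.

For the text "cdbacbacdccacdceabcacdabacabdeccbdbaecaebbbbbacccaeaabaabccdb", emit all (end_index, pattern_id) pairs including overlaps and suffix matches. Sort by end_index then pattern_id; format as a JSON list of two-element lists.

Construct AC machine:
Trie nodes:
  0='ε' goto b→2 c→1
  1='c' goto ·  [P0 ends]
  2='b' goto a→3
  3='ba' goto ·  [P1 ends]

Failure links (BFS by depth):
  n1('c'): parent n0 fail=0; on 'c' 0 → fail=0;  out {0}∪∅={0}
  n2('b'): parent n0 fail=0; on 'b' 0 → fail=0;  out ∅∪∅=∅
  n3('ba'): parent n2 fail=0; on 'a' 0 → fail=0;  out {1}∪∅={1}

Text stream:
i=0 'c': node 0→1  emit P0@[0:0]
i=1 'd': node 1→0 (via fail)
i=2 'b': node 0→2
i=3 'a': node 2→3  emit P1@[2:3]
i=4 'c': node 3→1 (via fail)  emit P0@[4:4]
i=5 'b': node 1→2 (via fail)
i=6 'a': node 2→3  emit P1@[5:6]
i=7 'c': node 3→1 (via fail)  emit P0@[7:7]
i=8 'd': node 1→0 (via fail)
i=9 'c': node 0→1  emit P0@[9:9]
i=10 'c': node 1→1 (via fail)  emit P0@[10:10]
i=11 'a': node 1→0 (via fail)
i=12 'c': node 0→1  emit P0@[12:12]
i=13 'd': node 1→0 (via fail)
i=14 'c': node 0→1  emit P0@[14:14]
i=15 'e': node 1→0 (via fail)
i=16 'a': node 0→0
i=17 'b': node 0→2
i=18 'c': node 2→1 (via fail)  emit P0@[18:18]
i=19 'a': node 1→0 (via fail)
i=20 'c': node 0→1  emit P0@[20:20]
i=21 'd': node 1→0 (via fail)
i=22 'a': node 0→0
i=23 'b': node 0→2
i=24 'a': node 2→3  emit P1@[23:24]
i=25 'c': node 3→1 (via fail)  emit P0@[25:25]
i=26 'a': node 1→0 (via fail)
i=27 'b': node 0→2
i=28 'd': node 2→0 (via fail)
i=29 'e': node 0→0
i=30 'c': node 0→1  emit P0@[30:30]
i=31 'c': node 1→1 (via fail)  emit P0@[31:31]
i=32 'b': node 1→2 (via fail)
i=33 'd': node 2→0 (via fail)
i=34 'b': node 0→2
i=35 'a': node 2→3  emit P1@[34:35]
i=36 'e': node 3→0 (via fail)
i=37 'c': node 0→1  emit P0@[37:37]
i=38 'a': node 1→0 (via fail)
i=39 'e': node 0→0
i=40 'b': node 0→2
i=41 'b': node 2→2 (via fail)
i=42 'b': node 2→2 (via fail)
i=43 'b': node 2→2 (via fail)
i=44 'b': node 2→2 (via fail)
i=45 'a': node 2→3  emit P1@[44:45]
i=46 'c': node 3→1 (via fail)  emit P0@[46:46]
i=47 'c': node 1→1 (via fail)  emit P0@[47:47]
i=48 'c': node 1→1 (via fail)  emit P0@[48:48]
i=49 'a': node 1→0 (via fail)
i=50 'e': node 0→0
i=51 'a': node 0→0
i=52 'a': node 0→0
i=53 'b': node 0→2
i=54 'a': node 2→3  emit P1@[53:54]
i=55 'a': node 3→0 (via fail)
i=56 'b': node 0→2
i=57 'c': node 2→1 (via fail)  emit P0@[57:57]
i=58 'c': node 1→1 (via fail)  emit P0@[58:58]
i=59 'd': node 1→0 (via fail)
i=60 'b': node 0→2

Result: [[0,0],[3,1],[4,0],[6,1],[7,0],[9,0],[10,0],[12,0],[14,0],[18,0],[20,0],[24,1],[25,0],[30,0],[31,0],[35,1],[37,0],[45,1],[46,0],[47,0],[48,0],[54,1],[57,0],[58,0]]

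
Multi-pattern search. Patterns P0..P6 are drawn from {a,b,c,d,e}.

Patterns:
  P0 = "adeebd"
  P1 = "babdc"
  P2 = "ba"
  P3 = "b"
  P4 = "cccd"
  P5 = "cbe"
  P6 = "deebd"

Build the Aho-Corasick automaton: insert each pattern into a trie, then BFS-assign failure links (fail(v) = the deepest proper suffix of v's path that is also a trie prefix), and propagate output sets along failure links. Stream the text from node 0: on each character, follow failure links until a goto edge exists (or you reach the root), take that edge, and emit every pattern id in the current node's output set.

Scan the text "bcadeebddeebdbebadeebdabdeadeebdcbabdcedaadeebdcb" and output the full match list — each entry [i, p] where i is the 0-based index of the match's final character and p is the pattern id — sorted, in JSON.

Build automaton:
Trie (insert patterns):
  0='ε' goto a→1 b→7 c→12 d→18
  1='a' goto d→2
  2='ad' goto e→3
  3='ade' goto e→4
  4='adee' goto b→5
  5='adeeb' goto d→6
  6='adeebd' goto ·  [P0 ends]
  7='b' goto a→8  [P3 ends]
  8='ba' goto b→9  [P2 ends]
  9='bab' goto d→10
  10='babd' goto c→11
  11='babdc' goto ·  [P1 ends]
  12='c' goto b→16 c→13
  13='cc' goto c→14
  14='ccc' goto d→15
  15='cccd' goto ·  [P4 ends]
  16='cb' goto e→17
  17='cbe' goto ·  [P5 ends]
  18='d' goto e→19
  19='de' goto e→20
  20='dee' goto b→21
  21='deeb' goto d→22
  22='deebd' goto ·  [P6 ends]

BFS fail/out derivation:
  fail(1) 'a': from fail(0)=0 chase 'a': 0 ⇒ 0;  out=∅∪out(0)=∅
  fail(7) 'b': from fail(0)=0 chase 'b': 0 ⇒ 0;  out={3}∪out(0)={3}
  fail(12) 'c': from fail(0)=0 chase 'c': 0 ⇒ 0;  out=∅∪out(0)=∅
  fail(18) 'd': from fail(0)=0 chase 'd': 0 ⇒ 0;  out=∅∪out(0)=∅
  fail(2) 'ad': from fail(1)=0 chase 'd': 0 ⇒ 18;  out=∅∪out(18)=∅
  fail(8) 'ba': from fail(7)=0 chase 'a': 0 ⇒ 1;  out={2}∪out(1)={2}
  fail(13) 'cc': from fail(12)=0 chase 'c': 0 ⇒ 12;  out=∅∪out(12)=∅
  fail(16) 'cb': from fail(12)=0 chase 'b': 0 ⇒ 7;  out=∅∪out(7)={3}
  fail(19) 'de': from fail(18)=0 chase 'e': 0 ⇒ 0;  out=∅∪out(0)=∅
  fail(3) 'ade': from fail(2)=18 chase 'e': 18 ⇒ 19;  out=∅∪out(19)=∅
  fail(9) 'bab': from fail(8)=1 chase 'b': 1→0 ⇒ 7;  out=∅∪out(7)={3}
  fail(14) 'ccc': from fail(13)=12 chase 'c': 12 ⇒ 13;  out=∅∪out(13)=∅
  fail(17) 'cbe': from fail(16)=7 chase 'e': 7→0 ⇒ 0;  out={5}∪out(0)={5}
  fail(20) 'dee': from fail(19)=0 chase 'e': 0 ⇒ 0;  out=∅∪out(0)=∅
  fail(4) 'adee': from fail(3)=19 chase 'e': 19 ⇒ 20;  out=∅∪out(20)=∅
  fail(10) 'babd': from fail(9)=7 chase 'd': 7→0 ⇒ 18;  out=∅∪out(18)=∅
  fail(15) 'cccd': from fail(14)=13 chase 'd': 13→12→0 ⇒ 18;  out={4}∪out(18)={4}
  fail(21) 'deeb': from fail(20)=0 chase 'b': 0 ⇒ 7;  out=∅∪out(7)={3}
  fail(5) 'adeeb': from fail(4)=20 chase 'b': 20 ⇒ 21;  out=∅∪out(21)={3}
  fail(11) 'babdc': from fail(10)=18 chase 'c': 18→0 ⇒ 12;  out={1}∪out(12)={1}
  fail(22) 'deebd': from fail(21)=7 chase 'd': 7→0 ⇒ 18;  out={6}∪out(18)={6}
  fail(6) 'adeebd': from fail(5)=21 chase 'd': 21 ⇒ 22;  out={0}∪out(22)={0,6}

Scan:
i=0 'b': node 0→7  → match P3@[0:0]
i=1 'c': node 7→12 (fail-walked)
i=2 'a': node 12→1 (fail-walked)
i=3 'd': node 1→2
i=4 'e': node 2→3
i=5 'e': node 3→4
i=6 'b': node 4→5  → match P3@[6:6]
i=7 'd': node 5→6  → match P0@[2:7],P6@[3:7]
i=8 'd': node 6→18 (fail-walked)
i=9 'e': node 18→19
i=10 'e': node 19→20
i=11 'b': node 20→21  → match P3@[11:11]
i=12 'd': node 21→22  → match P6@[8:12]
i=13 'b': node 22→7 (fail-walked)  → match P3@[13:13]
i=14 'e': node 7→0 (fail-walked)
i=15 'b': node 0→7  → match P3@[15:15]
i=16 'a': node 7→8  → match P2@[15:16]
i=17 'd': node 8→2 (fail-walked)
i=18 'e': node 2→3
i=19 'e': node 3→4
i=20 'b': node 4→5  → match P3@[20:20]
i=21 'd': node 5→6  → match P0@[16:21],P6@[17:21]
i=22 'a': node 6→1 (fail-walked)
i=23 'b': node 1→7 (fail-walked)  → match P3@[23:23]
i=24 'd': node 7→18 (fail-walked)
i=25 'e': node 18→19
i=26 'a': node 19→1 (fail-walked)
i=27 'd': node 1→2
i=28 'e': node 2→3
i=29 'e': node 3→4
i=30 'b': node 4→5  → match P3@[30:30]
i=31 'd': node 5→6  → match P0@[26:31],P6@[27:31]
i=32 'c': node 6→12 (fail-walked)
i=33 'b': node 12→16  → match P3@[33:33]
i=34 'a': node 16→8 (fail-walked)  → match P2@[33:34]
i=35 'b': node 8→9  → match P3@[35:35]
i=36 'd': node 9→10
i=37 'c': node 10→11  → match P1@[33:37]
i=38 'e': node 11→0 (fail-walked)
i=39 'd': node 0→18
i=40 'a': node 18→1 (fail-walked)
i=41 'a': node 1→1 (fail-walked)
i=42 'd': node 1→2
i=43 'e': node 2→3
i=44 'e': node 3→4
i=45 'b': node 4→5  → match P3@[45:45]
i=46 'd': node 5→6  → match P0@[41:46],P6@[42:46]
i=47 'c': node 6→12 (fail-walked)
i=48 'b': node 12→16  → match P3@[48:48]

All matches (sorted): [[0,3],[6,3],[7,0],[7,6],[11,3],[12,6],[13,3],[15,3],[16,2],[20,3],[21,0],[21,6],[23,3],[30,3],[31,0],[31,6],[33,3],[34,2],[35,3],[37,1],[45,3],[46,0],[46,6],[48,3]]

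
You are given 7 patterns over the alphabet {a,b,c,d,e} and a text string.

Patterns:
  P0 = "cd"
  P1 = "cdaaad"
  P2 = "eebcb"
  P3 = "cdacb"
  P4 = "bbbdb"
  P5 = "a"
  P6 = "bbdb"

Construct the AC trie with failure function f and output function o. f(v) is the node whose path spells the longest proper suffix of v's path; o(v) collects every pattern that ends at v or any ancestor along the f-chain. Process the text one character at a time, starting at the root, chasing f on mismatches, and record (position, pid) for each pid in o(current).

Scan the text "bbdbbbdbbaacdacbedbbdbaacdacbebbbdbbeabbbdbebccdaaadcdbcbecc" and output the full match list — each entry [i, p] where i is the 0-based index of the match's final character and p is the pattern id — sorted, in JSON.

Build:
Trie (insert patterns):
  n0 'ε': a→19 b→14 c→1 e→7
  n1 'c': d→2
  n2 'cd': a→3  [P0 ends]
  n3 'cda': a→4 c→12
  n4 'cdaa': a→5
  n5 'cdaaa': d→6
  n6 'cdaaad': ·  [P1 ends]
  n7 'e': e→8
  n8 'ee': b→9
  n9 'eeb': c→10
  n10 'eebc': b→11
  n11 'eebcb': ·  [P2 ends]
  n12 'cdac': b→13
  n13 'cdacb': ·  [P3 ends]
  n14 'b': b→15
  n15 'bb': b→16 d→20
  n16 'bbb': d→17
  n17 'bbbd': b→18
  n18 'bbbdb': ·  [P4 ends]
  n19 'a': ·  [P5 ends]
  n20 'bbd': b→21
  n21 'bbdb': ·  [P6 ends]

BFS fail/out derivation:
  n1('c'): parent n0 fail=0; on 'c' 0 → fail=0;  out ∅∪∅=∅
  n7('e'): parent n0 fail=0; on 'e' 0 → fail=0;  out ∅∪∅=∅
  n14('b'): parent n0 fail=0; on 'b' 0 → fail=0;  out ∅∪∅=∅
  n19('a'): parent n0 fail=0; on 'a' 0 → fail=0;  out {5}∪∅={5}
  n2('cd'): parent n1 fail=0; on 'd' 0 → fail=0;  out {0}∪∅={0}
  n8('ee'): parent n7 fail=0; on 'e' 0 → fail=7;  out ∅∪∅=∅
  n15('bb'): parent n14 fail=0; on 'b' 0 → fail=14;  out ∅∪∅=∅
  n3('cda'): parent n2 fail=0; on 'a' 0 → fail=19;  out ∅∪{5}={5}
  n9('eeb'): parent n8 fail=7; on 'b' 7→0 → fail=14;  out ∅∪∅=∅
  n16('bbb'): parent n15 fail=14; on 'b' 14 → fail=15;  out ∅∪∅=∅
  n20('bbd'): parent n15 fail=14; on 'd' 14→0 → fail=0;  out ∅∪∅=∅
  n4('cdaa'): parent n3 fail=19; on 'a' 19→0 → fail=19;  out ∅∪{5}={5}
  n10('eebc'): parent n9 fail=14; on 'c' 14→0 → fail=1;  out ∅∪∅=∅
  n12('cdac'): parent n3 fail=19; on 'c' 19→0 → fail=1;  out ∅∪∅=∅
  n17('bbbd'): parent n16 fail=15; on 'd' 15 → fail=20;  out ∅∪∅=∅
  n21('bbdb'): parent n20 fail=0; on 'b' 0 → fail=14;  out {6}∪∅={6}
  n5('cdaaa'): parent n4 fail=19; on 'a' 19→0 → fail=19;  out ∅∪{5}={5}
  n11('eebcb'): parent n10 fail=1; on 'b' 1→0 → fail=14;  out {2}∪∅={2}
  n13('cdacb'): parent n12 fail=1; on 'b' 1→0 → fail=14;  out {3}∪∅={3}
  n18('bbbdb'): parent n17 fail=20; on 'b' 20 → fail=21;  out {4}∪{6}={4,6}
  n6('cdaaad'): parent n5 fail=19; on 'd' 19→0 → fail=0;  out {1}∪∅={1}

Text stream:
i=0 'b': node 0→14
i=1 'b': node 14→15
i=2 'd': node 15→20
i=3 'b': node 20→21  → match P6@[0:3]
i=4 'b': node 21→15 (fail-walked)
i=5 'b': node 15→16
i=6 'd': node 16→17
i=7 'b': node 17→18  → match P4@[3:7],P6@[4:7]
i=8 'b': node 18→15 (fail-walked)
i=9 'a': node 15→19 (fail-walked)  → match P5@[9:9]
i=10 'a': node 19→19 (fail-walked)  → match P5@[10:10]
i=11 'c': node 19→1 (fail-walked)
i=12 'd': node 1→2  → match P0@[11:12]
i=13 'a': node 2→3  → match P5@[13:13]
i=14 'c': node 3→12
i=15 'b': node 12→13  → match P3@[11:15]
i=16 'e': node 13→7 (fail-walked)
i=17 'd': node 7→0 (fail-walked)
i=18 'b': node 0→14
i=19 'b': node 14→15
i=20 'd': node 15→20
i=21 'b': node 20→21  → match P6@[18:21]
i=22 'a': node 21→19 (fail-walked)  → match P5@[22:22]
i=23 'a': node 19→19 (fail-walked)  → match P5@[23:23]
i=24 'c': node 19→1 (fail-walked)
i=25 'd': node 1→2  → match P0@[24:25]
i=26 'a': node 2→3  → match P5@[26:26]
i=27 'c': node 3→12
i=28 'b': node 12→13  → match P3@[24:28]
i=29 'e': node 13→7 (fail-walked)
i=30 'b': node 7→14 (fail-walked)
i=31 'b': node 14→15
i=32 'b': node 15→16
i=33 'd': node 16→17
i=34 'b': node 17→18  → match P4@[30:34],P6@[31:34]
i=35 'b': node 18→15 (fail-walked)
i=36 'e': node 15→7 (fail-walked)
i=37 'a': node 7→19 (fail-walked)  → match P5@[37:37]
i=38 'b': node 19→14 (fail-walked)
i=39 'b': node 14→15
i=40 'b': node 15→16
i=41 'd': node 16→17
i=42 'b': node 17→18  → match P4@[38:42],P6@[39:42]
i=43 'e': node 18→7 (fail-walked)
i=44 'b': node 7→14 (fail-walked)
i=45 'c': node 14→1 (fail-walked)
i=46 'c': node 1→1 (fail-walked)
i=47 'd': node 1→2  → match P0@[46:47]
i=48 'a': node 2→3  → match P5@[48:48]
i=49 'a': node 3→4  → match P5@[49:49]
i=50 'a': node 4→5  → match P5@[50:50]
i=51 'd': node 5→6  → match P1@[46:51]
i=52 'c': node 6→1 (fail-walked)
i=53 'd': node 1→2  → match P0@[52:53]
i=54 'b': node 2→14 (fail-walked)
i=55 'c': node 14→1 (fail-walked)
i=56 'b': node 1→14 (fail-walked)
i=57 'e': node 14→7 (fail-walked)
i=58 'c': node 7→1 (fail-walked)
i=59 'c': node 1→1 (fail-walked)

Matches: [[3,6],[7,4],[7,6],[9,5],[10,5],[12,0],[13,5],[15,3],[21,6],[22,5],[23,5],[25,0],[26,5],[28,3],[34,4],[34,6],[37,5],[42,4],[42,6],[47,0],[48,5],[49,5],[50,5],[51,1],[53,0]]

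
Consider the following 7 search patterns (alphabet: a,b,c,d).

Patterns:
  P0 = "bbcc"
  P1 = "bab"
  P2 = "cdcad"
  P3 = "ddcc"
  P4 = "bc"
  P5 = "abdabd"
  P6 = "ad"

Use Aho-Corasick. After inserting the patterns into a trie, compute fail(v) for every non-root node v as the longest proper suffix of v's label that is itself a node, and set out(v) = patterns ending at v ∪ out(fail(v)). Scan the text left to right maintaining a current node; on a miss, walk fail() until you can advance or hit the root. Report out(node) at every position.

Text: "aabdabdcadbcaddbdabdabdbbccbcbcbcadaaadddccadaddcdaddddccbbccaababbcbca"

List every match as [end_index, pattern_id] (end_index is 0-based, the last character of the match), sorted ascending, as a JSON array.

Construct AC machine:
Trie nodes:
  0='ε' goto a→17 b→1 c→7 d→12
  1='b' goto a→5 b→2 c→16
  2='bb' goto c→3
  3='bbc' goto c→4
  4='bbcc' goto ·  [P0 ends]
  5='ba' goto b→6
  6='bab' goto ·  [P1 ends]
  7='c' goto d→8
  8='cd' goto c→9
  9='cdc' goto a→10
  10='cdca' goto d→11
  11='cdcad' goto ·  [P2 ends]
  12='d' goto d→13
  13='dd' goto c→14
  14='ddc' goto c→15
  15='ddcc' goto ·  [P3 ends]
  16='bc' goto ·  [P4 ends]
  17='a' goto b→18 d→23
  18='ab' goto d→19
  19='abd' goto a→20
  20='abda' goto b→21
  21='abdab' goto d→22
  22='abdabd' goto ·  [P5 ends]
  23='ad' goto ·  [P6 ends]

Failure links (BFS by depth):
  fail(1) 'b': from fail(0)=0 chase 'b': 0 ⇒ 0;  out=∅∪out(0)=∅
  fail(7) 'c': from fail(0)=0 chase 'c': 0 ⇒ 0;  out=∅∪out(0)=∅
  fail(12) 'd': from fail(0)=0 chase 'd': 0 ⇒ 0;  out=∅∪out(0)=∅
  fail(17) 'a': from fail(0)=0 chase 'a': 0 ⇒ 0;  out=∅∪out(0)=∅
  fail(2) 'bb': from fail(1)=0 chase 'b': 0 ⇒ 1;  out=∅∪out(1)=∅
  fail(5) 'ba': from fail(1)=0 chase 'a': 0 ⇒ 17;  out=∅∪out(17)=∅
  fail(8) 'cd': from fail(7)=0 chase 'd': 0 ⇒ 12;  out=∅∪out(12)=∅
  fail(13) 'dd': from fail(12)=0 chase 'd': 0 ⇒ 12;  out=∅∪out(12)=∅
  fail(16) 'bc': from fail(1)=0 chase 'c': 0 ⇒ 7;  out={4}∪out(7)={4}
  fail(18) 'ab': from fail(17)=0 chase 'b': 0 ⇒ 1;  out=∅∪out(1)=∅
  fail(23) 'ad': from fail(17)=0 chase 'd': 0 ⇒ 12;  out={6}∪out(12)={6}
  fail(3) 'bbc': from fail(2)=1 chase 'c': 1 ⇒ 16;  out=∅∪out(16)={4}
  fail(6) 'bab': from fail(5)=17 chase 'b': 17 ⇒ 18;  out={1}∪out(18)={1}
  fail(9) 'cdc': from fail(8)=12 chase 'c': 12→0 ⇒ 7;  out=∅∪out(7)=∅
  fail(14) 'ddc': from fail(13)=12 chase 'c': 12→0 ⇒ 7;  out=∅∪out(7)=∅
  fail(19) 'abd': from fail(18)=1 chase 'd': 1→0 ⇒ 12;  out=∅∪out(12)=∅
  fail(4) 'bbcc': from fail(3)=16 chase 'c': 16→7→0 ⇒ 7;  out={0}∪out(7)={0}
  fail(10) 'cdca': from fail(9)=7 chase 'a': 7→0 ⇒ 17;  out=∅∪out(17)=∅
  fail(15) 'ddcc': from fail(14)=7 chase 'c': 7→0 ⇒ 7;  out={3}∪out(7)={3}
  fail(20) 'abda': from fail(19)=12 chase 'a': 12→0 ⇒ 17;  out=∅∪out(17)=∅
  fail(11) 'cdcad': from fail(10)=17 chase 'd': 17 ⇒ 23;  out={2}∪out(23)={2,6}
  fail(21) 'abdab': from fail(20)=17 chase 'b': 17 ⇒ 18;  out=∅∪out(18)=∅
  fail(22) 'abdabd': from fail(21)=18 chase 'd': 18 ⇒ 19;  out={5}∪out(19)={5}

Run:
pos 0 'a': at 17
pos 1 'a': at 17 ·f
pos 2 'b': at 18
pos 3 'd': at 19
pos 4 'a': at 20
pos 5 'b': at 21
pos 6 'd': at 22  emit P5@[1:6]
pos 7 'c': at 7 ·f
pos 8 'a': at 17 ·f
pos 9 'd': at 23  emit P6@[8:9]
pos 10 'b': at 1 ·f
pos 11 'c': at 16  emit P4@[10:11]
pos 12 'a': at 17 ·f
pos 13 'd': at 23  emit P6@[12:13]
pos 14 'd': at 13 ·f
pos 15 'b': at 1 ·f
pos 16 'd': at 12 ·f
pos 17 'a': at 17 ·f
pos 18 'b': at 18
pos 19 'd': at 19
pos 20 'a': at 20
pos 21 'b': at 21
pos 22 'd': at 22  emit P5@[17:22]
pos 23 'b': at 1 ·f
pos 24 'b': at 2
pos 25 'c': at 3  emit P4@[24:25]
pos 26 'c': at 4  emit P0@[23:26]
pos 27 'b': at 1 ·f
pos 28 'c': at 16  emit P4@[27:28]
pos 29 'b': at 1 ·f
pos 30 'c': at 16  emit P4@[29:30]
pos 31 'b': at 1 ·f
pos 32 'c': at 16  emit P4@[31:32]
pos 33 'a': at 17 ·f
pos 34 'd': at 23  emit P6@[33:34]
pos 35 'a': at 17 ·f
pos 36 'a': at 17 ·f
pos 37 'a': at 17 ·f
pos 38 'd': at 23  emit P6@[37:38]
pos 39 'd': at 13 ·f
pos 40 'd': at 13 ·f
pos 41 'c': at 14
pos 42 'c': at 15  emit P3@[39:42]
pos 43 'a': at 17 ·f
pos 44 'd': at 23  emit P6@[43:44]
pos 45 'a': at 17 ·f
pos 46 'd': at 23  emit P6@[45:46]
pos 47 'd': at 13 ·f
pos 48 'c': at 14
pos 49 'd': at 8 ·f
pos 50 'a': at 17 ·f
pos 51 'd': at 23  emit P6@[50:51]
pos 52 'd': at 13 ·f
pos 53 'd': at 13 ·f
pos 54 'd': at 13 ·f
pos 55 'c': at 14
pos 56 'c': at 15  emit P3@[53:56]
pos 57 'b': at 1 ·f
pos 58 'b': at 2
pos 59 'c': at 3  emit P4@[58:59]
pos 60 'c': at 4  emit P0@[57:60]
pos 61 'a': at 17 ·f
pos 62 'a': at 17 ·f
pos 63 'b': at 18
pos 64 'a': at 5 ·f
pos 65 'b': at 6  emit P1@[63:65]
pos 66 'b': at 2 ·f
pos 67 'c': at 3  emit P4@[66:67]
pos 68 'b': at 1 ·f
pos 69 'c': at 16  emit P4@[68:69]
pos 70 'a': at 17 ·f

All matches (sorted): [[6,5],[9,6],[11,4],[13,6],[22,5],[25,4],[26,0],[28,4],[30,4],[32,4],[34,6],[38,6],[42,3],[44,6],[46,6],[51,6],[56,3],[59,4],[60,0],[65,1],[67,4],[69,4]]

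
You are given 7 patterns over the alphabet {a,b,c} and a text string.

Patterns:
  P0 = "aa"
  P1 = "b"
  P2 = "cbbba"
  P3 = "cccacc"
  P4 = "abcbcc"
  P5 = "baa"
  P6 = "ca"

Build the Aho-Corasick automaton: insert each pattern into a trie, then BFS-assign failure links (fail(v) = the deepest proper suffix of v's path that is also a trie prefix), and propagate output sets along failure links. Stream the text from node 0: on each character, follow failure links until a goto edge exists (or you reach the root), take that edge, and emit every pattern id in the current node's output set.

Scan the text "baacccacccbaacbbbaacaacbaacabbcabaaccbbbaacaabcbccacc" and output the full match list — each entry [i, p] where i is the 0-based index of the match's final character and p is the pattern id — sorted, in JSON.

Build:
Trie nodes:
  n0 'ε': a→1 b→3 c→4
  n1 'a': a→2 b→14
  n2 'aa': ·  [P0 ends]
  n3 'b': a→19  [P1 ends]
  n4 'c': a→21 b→5 c→9
  n5 'cb': b→6
  n6 'cbb': b→7
  n7 'cbbb': a→8
  n8 'cbbba': ·  [P2 ends]
  n9 'cc': c→10
  n10 'ccc': a→11
  n11 'ccca': c→12
  n12 'cccac': c→13
  n13 'cccacc': ·  [P3 ends]
  n14 'ab': c→15
  n15 'abc': b→16
  n16 'abcb': c→17
  n17 'abcbc': c→18
  n18 'abcbcc': ·  [P4 ends]
  n19 'ba': a→20
  n20 'baa': ·  [P5 ends]
  n21 'ca': ·  [P6 ends]

BFS fail/out derivation:
  n1('a'): parent n0 fail=0; on 'a' 0 → fail=0;  out ∅∪∅=∅
  n3('b'): parent n0 fail=0; on 'b' 0 → fail=0;  out {1}∪∅={1}
  n4('c'): parent n0 fail=0; on 'c' 0 → fail=0;  out ∅∪∅=∅
  n2('aa'): parent n1 fail=0; on 'a' 0 → fail=1;  out {0}∪∅={0}
  n5('cb'): parent n4 fail=0; on 'b' 0 → fail=3;  out ∅∪{1}={1}
  n9('cc'): parent n4 fail=0; on 'c' 0 → fail=4;  out ∅∪∅=∅
  n14('ab'): parent n1 fail=0; on 'b' 0 → fail=3;  out ∅∪{1}={1}
  n19('ba'): parent n3 fail=0; on 'a' 0 → fail=1;  out ∅∪∅=∅
  n21('ca'): parent n4 fail=0; on 'a' 0 → fail=1;  out {6}∪∅={6}
  n6('cbb'): parent n5 fail=3; on 'b' 3→0 → fail=3;  out ∅∪{1}={1}
  n10('ccc'): parent n9 fail=4; on 'c' 4 → fail=9;  out ∅∪∅=∅
  n15('abc'): parent n14 fail=3; on 'c' 3→0 → fail=4;  out ∅∪∅=∅
  n20('baa'): parent n19 fail=1; on 'a' 1 → fail=2;  out {5}∪{0}={0,5}
  n7('cbbb'): parent n6 fail=3; on 'b' 3→0 → fail=3;  out ∅∪{1}={1}
  n11('ccca'): parent n10 fail=9; on 'a' 9→4 → fail=21;  out ∅∪{6}={6}
  n16('abcb'): parent n15 fail=4; on 'b' 4 → fail=5;  out ∅∪{1}={1}
  n8('cbbba'): parent n7 fail=3; on 'a' 3 → fail=19;  out {2}∪∅={2}
  n12('cccac'): parent n11 fail=21; on 'c' 21→1→0 → fail=4;  out ∅∪∅=∅
  n17('abcbc'): parent n16 fail=5; on 'c' 5→3→0 → fail=4;  out ∅∪∅=∅
  n13('cccacc'): parent n12 fail=4; on 'c' 4 → fail=9;  out {3}∪∅={3}
  n18('abcbcc'): parent n17 fail=4; on 'c' 4 → fail=9;  out {4}∪∅={4}

Text stream:
[0] read 'b'  n0⇒n3  → match P1@[0:0]
[1] read 'a'  n3⇒n19
[2] read 'a'  n19⇒n20  → match P0@[1:2],P5@[0:2]
[3] read 'c'  n20⇒n4 (fail-walked)
[4] read 'c'  n4⇒n9
[5] read 'c'  n9⇒n10
[6] read 'a'  n10⇒n11  → match P6@[5:6]
[7] read 'c'  n11⇒n12
[8] read 'c'  n12⇒n13  → match P3@[3:8]
[9] read 'c'  n13⇒n10 (fail-walked)
[10] read 'b'  n10⇒n5 (fail-walked)  → match P1@[10:10]
[11] read 'a'  n5⇒n19 (fail-walked)
[12] read 'a'  n19⇒n20  → match P0@[11:12],P5@[10:12]
[13] read 'c'  n20⇒n4 (fail-walked)
[14] read 'b'  n4⇒n5  → match P1@[14:14]
[15] read 'b'  n5⇒n6  → match P1@[15:15]
[16] read 'b'  n6⇒n7  → match P1@[16:16]
[17] read 'a'  n7⇒n8  → match P2@[13:17]
[18] read 'a'  n8⇒n20 (fail-walked)  → match P0@[17:18],P5@[16:18]
[19] read 'c'  n20⇒n4 (fail-walked)
[20] read 'a'  n4⇒n21  → match P6@[19:20]
[21] read 'a'  n21⇒n2 (fail-walked)  → match P0@[20:21]
[22] read 'c'  n2⇒n4 (fail-walked)
[23] read 'b'  n4⇒n5  → match P1@[23:23]
[24] read 'a'  n5⇒n19 (fail-walked)
[25] read 'a'  n19⇒n20  → match P0@[24:25],P5@[23:25]
[26] read 'c'  n20⇒n4 (fail-walked)
[27] read 'a'  n4⇒n21  → match P6@[26:27]
[28] read 'b'  n21⇒n14 (fail-walked)  → match P1@[28:28]
[29] read 'b'  n14⇒n3 (fail-walked)  → match P1@[29:29]
[30] read 'c'  n3⇒n4 (fail-walked)
[31] read 'a'  n4⇒n21  → match P6@[30:31]
[32] read 'b'  n21⇒n14 (fail-walked)  → match P1@[32:32]
[33] read 'a'  n14⇒n19 (fail-walked)
[34] read 'a'  n19⇒n20  → match P0@[33:34],P5@[32:34]
[35] read 'c'  n20⇒n4 (fail-walked)
[36] read 'c'  n4⇒n9
[37] read 'b'  n9⇒n5 (fail-walked)  → match P1@[37:37]
[38] read 'b'  n5⇒n6  → match P1@[38:38]
[39] read 'b'  n6⇒n7  → match P1@[39:39]
[40] read 'a'  n7⇒n8  → match P2@[36:40]
[41] read 'a'  n8⇒n20 (fail-walked)  → match P0@[40:41],P5@[39:41]
[42] read 'c'  n20⇒n4 (fail-walked)
[43] read 'a'  n4⇒n21  → match P6@[42:43]
[44] read 'a'  n21⇒n2 (fail-walked)  → match P0@[43:44]
[45] read 'b'  n2⇒n14 (fail-walked)  → match P1@[45:45]
[46] read 'c'  n14⇒n15
[47] read 'b'  n15⇒n16  → match P1@[47:47]
[48] read 'c'  n16⇒n17
[49] read 'c'  n17⇒n18  → match P4@[44:49]
[50] read 'a'  n18⇒n21 (fail-walked)  → match P6@[49:50]
[51] read 'c'  n21⇒n4 (fail-walked)
[52] read 'c'  n4⇒n9

Matches: [[0,1],[2,0],[2,5],[6,6],[8,3],[10,1],[12,0],[12,5],[14,1],[15,1],[16,1],[17,2],[18,0],[18,5],[20,6],[21,0],[23,1],[25,0],[25,5],[27,6],[28,1],[29,1],[31,6],[32,1],[34,0],[34,5],[37,1],[38,1],[39,1],[40,2],[41,0],[41,5],[43,6],[44,0],[45,1],[47,1],[49,4],[50,6]]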